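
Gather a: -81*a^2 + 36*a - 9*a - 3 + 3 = -81*a^2 + 27*a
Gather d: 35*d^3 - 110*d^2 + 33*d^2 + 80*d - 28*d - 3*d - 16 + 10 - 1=35*d^3 - 77*d^2 + 49*d - 7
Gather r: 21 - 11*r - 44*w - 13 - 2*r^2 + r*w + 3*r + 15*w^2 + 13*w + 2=-2*r^2 + r*(w - 8) + 15*w^2 - 31*w + 10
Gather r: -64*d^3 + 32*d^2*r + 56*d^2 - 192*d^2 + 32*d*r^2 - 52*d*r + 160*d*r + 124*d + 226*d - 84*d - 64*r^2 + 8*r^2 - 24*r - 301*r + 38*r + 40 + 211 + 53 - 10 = -64*d^3 - 136*d^2 + 266*d + r^2*(32*d - 56) + r*(32*d^2 + 108*d - 287) + 294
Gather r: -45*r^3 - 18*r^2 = -45*r^3 - 18*r^2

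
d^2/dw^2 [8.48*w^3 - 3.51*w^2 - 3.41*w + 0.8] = 50.88*w - 7.02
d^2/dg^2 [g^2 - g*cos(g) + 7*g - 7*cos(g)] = g*cos(g) + 2*sin(g) + 7*cos(g) + 2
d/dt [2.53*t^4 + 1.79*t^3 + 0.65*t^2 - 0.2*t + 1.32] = 10.12*t^3 + 5.37*t^2 + 1.3*t - 0.2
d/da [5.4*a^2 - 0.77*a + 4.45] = 10.8*a - 0.77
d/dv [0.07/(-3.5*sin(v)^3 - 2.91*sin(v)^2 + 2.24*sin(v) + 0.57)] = (0.735*sin(v)^2 + 0.4074*sin(v) - 0.1568)*cos(v)/(3.5*sin(v)^3 + 2.91*sin(v)^2 - 2.24*sin(v) - 0.57)^2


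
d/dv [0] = 0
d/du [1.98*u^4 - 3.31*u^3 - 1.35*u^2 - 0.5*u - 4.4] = 7.92*u^3 - 9.93*u^2 - 2.7*u - 0.5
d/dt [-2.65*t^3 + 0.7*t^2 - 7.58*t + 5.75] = -7.95*t^2 + 1.4*t - 7.58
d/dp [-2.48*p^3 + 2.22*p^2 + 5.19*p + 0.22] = -7.44*p^2 + 4.44*p + 5.19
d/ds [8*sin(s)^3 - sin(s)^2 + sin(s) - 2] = (24*sin(s)^2 - 2*sin(s) + 1)*cos(s)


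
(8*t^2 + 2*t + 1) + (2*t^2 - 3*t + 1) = 10*t^2 - t + 2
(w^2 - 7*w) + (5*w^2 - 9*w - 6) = 6*w^2 - 16*w - 6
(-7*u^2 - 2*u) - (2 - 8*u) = -7*u^2 + 6*u - 2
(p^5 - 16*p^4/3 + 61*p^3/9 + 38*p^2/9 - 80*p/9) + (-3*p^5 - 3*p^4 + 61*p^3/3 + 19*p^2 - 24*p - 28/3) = -2*p^5 - 25*p^4/3 + 244*p^3/9 + 209*p^2/9 - 296*p/9 - 28/3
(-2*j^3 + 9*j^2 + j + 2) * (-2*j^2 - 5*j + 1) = 4*j^5 - 8*j^4 - 49*j^3 - 9*j + 2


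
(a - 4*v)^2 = a^2 - 8*a*v + 16*v^2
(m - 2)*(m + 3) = m^2 + m - 6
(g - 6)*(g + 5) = g^2 - g - 30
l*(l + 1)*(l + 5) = l^3 + 6*l^2 + 5*l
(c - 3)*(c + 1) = c^2 - 2*c - 3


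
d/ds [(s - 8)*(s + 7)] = 2*s - 1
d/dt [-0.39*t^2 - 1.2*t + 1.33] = -0.78*t - 1.2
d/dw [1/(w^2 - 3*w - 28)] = (3 - 2*w)/(-w^2 + 3*w + 28)^2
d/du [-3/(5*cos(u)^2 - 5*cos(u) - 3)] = 15*(1 - 2*cos(u))*sin(u)/(-5*cos(u)^2 + 5*cos(u) + 3)^2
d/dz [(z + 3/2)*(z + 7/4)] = 2*z + 13/4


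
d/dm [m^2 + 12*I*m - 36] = 2*m + 12*I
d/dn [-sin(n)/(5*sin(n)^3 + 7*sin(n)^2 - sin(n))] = (10*sin(n) + 7)*cos(n)/(5*sin(n)^2 + 7*sin(n) - 1)^2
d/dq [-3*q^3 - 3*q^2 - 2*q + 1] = -9*q^2 - 6*q - 2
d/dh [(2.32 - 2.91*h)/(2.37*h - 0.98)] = (2.593668 - 6.272442*h)/(2.37*h - 0.98)^3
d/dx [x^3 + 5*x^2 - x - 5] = 3*x^2 + 10*x - 1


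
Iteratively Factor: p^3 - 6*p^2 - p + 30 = (p + 2)*(p^2 - 8*p + 15) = (p - 5)*(p + 2)*(p - 3)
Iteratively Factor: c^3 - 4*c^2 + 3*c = (c - 1)*(c^2 - 3*c) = c*(c - 1)*(c - 3)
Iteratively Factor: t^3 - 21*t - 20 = (t + 1)*(t^2 - t - 20) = (t - 5)*(t + 1)*(t + 4)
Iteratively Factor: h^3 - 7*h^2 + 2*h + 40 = (h + 2)*(h^2 - 9*h + 20) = (h - 5)*(h + 2)*(h - 4)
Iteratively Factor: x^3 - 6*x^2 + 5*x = (x - 5)*(x^2 - x) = (x - 5)*(x - 1)*(x)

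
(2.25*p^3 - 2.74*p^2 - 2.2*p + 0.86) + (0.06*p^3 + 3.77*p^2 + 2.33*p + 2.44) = 2.31*p^3 + 1.03*p^2 + 0.13*p + 3.3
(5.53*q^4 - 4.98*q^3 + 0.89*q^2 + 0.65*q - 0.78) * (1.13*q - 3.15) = 6.2489*q^5 - 23.0469*q^4 + 16.6927*q^3 - 2.069*q^2 - 2.9289*q + 2.457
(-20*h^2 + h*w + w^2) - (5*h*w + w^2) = -20*h^2 - 4*h*w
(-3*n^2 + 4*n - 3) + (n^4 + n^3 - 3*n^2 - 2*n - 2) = n^4 + n^3 - 6*n^2 + 2*n - 5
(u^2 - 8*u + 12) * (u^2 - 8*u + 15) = u^4 - 16*u^3 + 91*u^2 - 216*u + 180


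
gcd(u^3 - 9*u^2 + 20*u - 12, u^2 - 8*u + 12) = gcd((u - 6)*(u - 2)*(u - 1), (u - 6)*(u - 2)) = u^2 - 8*u + 12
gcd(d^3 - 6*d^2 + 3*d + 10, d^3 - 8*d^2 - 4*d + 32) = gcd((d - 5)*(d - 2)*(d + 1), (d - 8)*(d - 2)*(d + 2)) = d - 2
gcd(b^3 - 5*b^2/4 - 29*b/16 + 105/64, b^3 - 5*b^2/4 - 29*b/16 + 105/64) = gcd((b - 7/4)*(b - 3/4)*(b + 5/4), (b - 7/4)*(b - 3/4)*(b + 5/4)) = b^3 - 5*b^2/4 - 29*b/16 + 105/64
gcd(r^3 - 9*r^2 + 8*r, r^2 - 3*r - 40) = r - 8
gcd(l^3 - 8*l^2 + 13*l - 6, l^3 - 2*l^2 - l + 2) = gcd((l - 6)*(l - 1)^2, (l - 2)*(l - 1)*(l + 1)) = l - 1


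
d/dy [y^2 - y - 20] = 2*y - 1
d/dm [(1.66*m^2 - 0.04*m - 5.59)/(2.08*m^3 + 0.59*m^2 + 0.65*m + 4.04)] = (-3.4528*m^4 + 0.1664*m^3 + 35.9842*m^2 + 20.009*m + 3.4719)/(4.3264*m^6 + 2.4544*m^5 + 3.0521*m^4 + 17.5734*m^3 + 5.1897*m^2 + 5.252*m + 16.3216)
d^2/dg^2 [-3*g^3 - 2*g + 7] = -18*g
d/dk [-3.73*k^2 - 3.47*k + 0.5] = -7.46*k - 3.47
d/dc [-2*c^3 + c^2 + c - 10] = -6*c^2 + 2*c + 1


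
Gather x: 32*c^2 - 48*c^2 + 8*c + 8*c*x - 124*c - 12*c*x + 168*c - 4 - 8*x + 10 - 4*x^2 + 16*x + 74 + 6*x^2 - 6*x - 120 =-16*c^2 + 52*c + 2*x^2 + x*(2 - 4*c) - 40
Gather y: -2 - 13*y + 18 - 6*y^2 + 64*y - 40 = -6*y^2 + 51*y - 24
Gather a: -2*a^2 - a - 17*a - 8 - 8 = -2*a^2 - 18*a - 16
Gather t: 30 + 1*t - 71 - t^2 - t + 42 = 1 - t^2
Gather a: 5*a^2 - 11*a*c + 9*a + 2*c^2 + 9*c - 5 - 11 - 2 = 5*a^2 + a*(9 - 11*c) + 2*c^2 + 9*c - 18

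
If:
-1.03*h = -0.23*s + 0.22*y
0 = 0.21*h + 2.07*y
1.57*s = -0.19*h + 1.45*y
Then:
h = 0.00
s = 0.00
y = 0.00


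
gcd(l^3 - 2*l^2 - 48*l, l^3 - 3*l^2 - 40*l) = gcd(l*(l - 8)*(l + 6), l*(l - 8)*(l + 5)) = l^2 - 8*l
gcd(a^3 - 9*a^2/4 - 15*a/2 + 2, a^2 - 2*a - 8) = a^2 - 2*a - 8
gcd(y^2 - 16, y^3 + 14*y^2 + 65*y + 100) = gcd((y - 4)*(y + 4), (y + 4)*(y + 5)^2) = y + 4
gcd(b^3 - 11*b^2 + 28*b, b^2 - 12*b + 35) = b - 7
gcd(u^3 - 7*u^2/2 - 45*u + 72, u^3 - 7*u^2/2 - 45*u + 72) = u^3 - 7*u^2/2 - 45*u + 72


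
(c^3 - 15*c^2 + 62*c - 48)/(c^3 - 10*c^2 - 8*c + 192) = (c - 1)/(c + 4)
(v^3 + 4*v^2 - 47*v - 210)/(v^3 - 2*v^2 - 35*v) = (v + 6)/v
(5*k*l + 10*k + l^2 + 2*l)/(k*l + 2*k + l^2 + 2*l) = (5*k + l)/(k + l)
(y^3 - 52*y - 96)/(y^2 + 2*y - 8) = (y^3 - 52*y - 96)/(y^2 + 2*y - 8)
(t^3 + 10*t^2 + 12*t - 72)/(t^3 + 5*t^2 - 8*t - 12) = (t + 6)/(t + 1)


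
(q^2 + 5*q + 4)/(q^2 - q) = (q^2 + 5*q + 4)/(q*(q - 1))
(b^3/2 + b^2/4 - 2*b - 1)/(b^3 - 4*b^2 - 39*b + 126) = (2*b^3 + b^2 - 8*b - 4)/(4*(b^3 - 4*b^2 - 39*b + 126))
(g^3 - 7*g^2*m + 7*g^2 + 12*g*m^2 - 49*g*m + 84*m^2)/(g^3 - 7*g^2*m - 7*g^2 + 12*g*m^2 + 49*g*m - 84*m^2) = (g + 7)/(g - 7)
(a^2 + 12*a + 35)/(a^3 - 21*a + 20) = (a + 7)/(a^2 - 5*a + 4)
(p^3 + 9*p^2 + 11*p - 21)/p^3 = 1 + 9/p + 11/p^2 - 21/p^3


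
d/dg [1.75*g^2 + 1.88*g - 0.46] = 3.5*g + 1.88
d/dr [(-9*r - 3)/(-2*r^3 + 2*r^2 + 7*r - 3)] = 12*(-3*r^3 + r + 4)/(4*r^6 - 8*r^5 - 24*r^4 + 40*r^3 + 37*r^2 - 42*r + 9)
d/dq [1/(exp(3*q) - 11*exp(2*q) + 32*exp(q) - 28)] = (-3*exp(2*q) + 22*exp(q) - 32)*exp(q)/(exp(3*q) - 11*exp(2*q) + 32*exp(q) - 28)^2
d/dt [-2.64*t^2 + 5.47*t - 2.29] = 5.47 - 5.28*t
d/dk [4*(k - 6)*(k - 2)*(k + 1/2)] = 12*k^2 - 60*k + 32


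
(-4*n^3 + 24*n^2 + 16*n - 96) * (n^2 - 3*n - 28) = -4*n^5 + 36*n^4 + 56*n^3 - 816*n^2 - 160*n + 2688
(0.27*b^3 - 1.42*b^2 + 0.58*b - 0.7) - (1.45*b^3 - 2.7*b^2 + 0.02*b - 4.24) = -1.18*b^3 + 1.28*b^2 + 0.56*b + 3.54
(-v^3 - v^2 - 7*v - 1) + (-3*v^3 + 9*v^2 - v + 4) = -4*v^3 + 8*v^2 - 8*v + 3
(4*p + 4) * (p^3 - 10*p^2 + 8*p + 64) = 4*p^4 - 36*p^3 - 8*p^2 + 288*p + 256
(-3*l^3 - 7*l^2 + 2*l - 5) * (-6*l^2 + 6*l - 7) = 18*l^5 + 24*l^4 - 33*l^3 + 91*l^2 - 44*l + 35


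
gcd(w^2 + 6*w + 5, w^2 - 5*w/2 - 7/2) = w + 1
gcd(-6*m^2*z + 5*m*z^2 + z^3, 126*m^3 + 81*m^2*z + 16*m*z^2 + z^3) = 6*m + z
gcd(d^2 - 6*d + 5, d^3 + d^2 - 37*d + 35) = d^2 - 6*d + 5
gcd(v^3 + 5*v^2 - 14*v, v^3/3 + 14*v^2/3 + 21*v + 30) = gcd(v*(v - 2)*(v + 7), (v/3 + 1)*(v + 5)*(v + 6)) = 1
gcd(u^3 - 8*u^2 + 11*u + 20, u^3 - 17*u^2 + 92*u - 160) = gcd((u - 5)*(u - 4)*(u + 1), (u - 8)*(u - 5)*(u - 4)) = u^2 - 9*u + 20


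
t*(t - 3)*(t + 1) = t^3 - 2*t^2 - 3*t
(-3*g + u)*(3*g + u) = -9*g^2 + u^2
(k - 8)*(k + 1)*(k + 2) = k^3 - 5*k^2 - 22*k - 16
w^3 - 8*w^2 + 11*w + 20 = (w - 5)*(w - 4)*(w + 1)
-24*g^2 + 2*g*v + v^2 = (-4*g + v)*(6*g + v)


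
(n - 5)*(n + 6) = n^2 + n - 30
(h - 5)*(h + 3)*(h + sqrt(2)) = h^3 - 2*h^2 + sqrt(2)*h^2 - 15*h - 2*sqrt(2)*h - 15*sqrt(2)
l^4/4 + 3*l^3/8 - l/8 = l*(l/4 + 1/4)*(l - 1/2)*(l + 1)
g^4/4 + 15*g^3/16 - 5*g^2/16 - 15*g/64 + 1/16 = (g/4 + 1)*(g - 1/2)*(g - 1/4)*(g + 1/2)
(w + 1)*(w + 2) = w^2 + 3*w + 2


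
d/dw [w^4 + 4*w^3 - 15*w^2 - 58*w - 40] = 4*w^3 + 12*w^2 - 30*w - 58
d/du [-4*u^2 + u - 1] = 1 - 8*u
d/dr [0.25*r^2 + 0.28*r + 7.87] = 0.5*r + 0.28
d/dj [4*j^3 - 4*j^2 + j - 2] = 12*j^2 - 8*j + 1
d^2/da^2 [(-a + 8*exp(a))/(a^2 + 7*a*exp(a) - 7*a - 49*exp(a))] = (-2*(a - 8*exp(a))*(7*a*exp(a) + 2*a - 42*exp(a) - 7)^2 + ((a - 8*exp(a))*(7*a*exp(a) - 35*exp(a) + 2) - 2*(8*exp(a) - 1)*(7*a*exp(a) + 2*a - 42*exp(a) - 7))*(a^2 + 7*a*exp(a) - 7*a - 49*exp(a)) + 8*(a^2 + 7*a*exp(a) - 7*a - 49*exp(a))^2*exp(a))/(a^2 + 7*a*exp(a) - 7*a - 49*exp(a))^3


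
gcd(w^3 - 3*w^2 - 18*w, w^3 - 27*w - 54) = w^2 - 3*w - 18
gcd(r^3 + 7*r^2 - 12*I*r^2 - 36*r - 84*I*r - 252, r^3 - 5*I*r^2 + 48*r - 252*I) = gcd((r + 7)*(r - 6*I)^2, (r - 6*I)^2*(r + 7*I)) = r^2 - 12*I*r - 36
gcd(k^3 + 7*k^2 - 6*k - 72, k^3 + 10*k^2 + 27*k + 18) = k + 6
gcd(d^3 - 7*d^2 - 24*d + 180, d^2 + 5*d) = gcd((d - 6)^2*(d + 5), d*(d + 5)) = d + 5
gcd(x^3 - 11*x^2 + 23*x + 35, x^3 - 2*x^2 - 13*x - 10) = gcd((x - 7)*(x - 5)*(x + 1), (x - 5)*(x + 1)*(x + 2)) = x^2 - 4*x - 5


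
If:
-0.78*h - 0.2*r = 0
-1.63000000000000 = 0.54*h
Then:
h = -3.02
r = 11.77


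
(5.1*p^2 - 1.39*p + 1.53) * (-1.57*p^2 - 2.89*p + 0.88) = -8.007*p^4 - 12.5567*p^3 + 6.103*p^2 - 5.6449*p + 1.3464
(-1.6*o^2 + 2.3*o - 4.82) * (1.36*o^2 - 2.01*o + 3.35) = -2.176*o^4 + 6.344*o^3 - 16.5382*o^2 + 17.3932*o - 16.147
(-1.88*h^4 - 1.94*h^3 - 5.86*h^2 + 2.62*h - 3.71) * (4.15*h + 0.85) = -7.802*h^5 - 9.649*h^4 - 25.968*h^3 + 5.892*h^2 - 13.1695*h - 3.1535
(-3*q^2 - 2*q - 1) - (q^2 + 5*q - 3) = -4*q^2 - 7*q + 2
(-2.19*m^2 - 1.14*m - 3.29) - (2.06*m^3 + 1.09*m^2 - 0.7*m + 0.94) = -2.06*m^3 - 3.28*m^2 - 0.44*m - 4.23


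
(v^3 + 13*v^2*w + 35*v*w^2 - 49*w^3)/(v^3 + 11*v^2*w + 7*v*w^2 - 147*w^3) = (v - w)/(v - 3*w)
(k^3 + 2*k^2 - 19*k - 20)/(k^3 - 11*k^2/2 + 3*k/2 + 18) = 2*(k^2 + 6*k + 5)/(2*k^2 - 3*k - 9)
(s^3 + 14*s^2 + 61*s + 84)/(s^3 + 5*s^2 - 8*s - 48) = (s^2 + 10*s + 21)/(s^2 + s - 12)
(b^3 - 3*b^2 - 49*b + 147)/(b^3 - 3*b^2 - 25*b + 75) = (b^2 - 49)/(b^2 - 25)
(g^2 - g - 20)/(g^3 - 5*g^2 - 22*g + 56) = (g - 5)/(g^2 - 9*g + 14)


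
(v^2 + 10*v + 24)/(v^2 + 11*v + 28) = (v + 6)/(v + 7)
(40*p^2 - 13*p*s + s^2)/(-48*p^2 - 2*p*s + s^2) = (-5*p + s)/(6*p + s)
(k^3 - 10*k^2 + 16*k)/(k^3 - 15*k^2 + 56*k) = (k - 2)/(k - 7)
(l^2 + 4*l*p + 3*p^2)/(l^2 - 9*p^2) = (-l - p)/(-l + 3*p)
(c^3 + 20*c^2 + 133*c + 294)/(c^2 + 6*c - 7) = (c^2 + 13*c + 42)/(c - 1)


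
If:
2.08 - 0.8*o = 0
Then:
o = 2.60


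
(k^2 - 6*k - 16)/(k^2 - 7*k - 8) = (k + 2)/(k + 1)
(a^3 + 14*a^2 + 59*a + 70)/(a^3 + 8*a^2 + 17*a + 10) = (a + 7)/(a + 1)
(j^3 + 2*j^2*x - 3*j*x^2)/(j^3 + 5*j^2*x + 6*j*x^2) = (j - x)/(j + 2*x)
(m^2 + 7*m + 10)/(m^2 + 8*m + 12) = (m + 5)/(m + 6)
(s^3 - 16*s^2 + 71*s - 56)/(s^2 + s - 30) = (s^3 - 16*s^2 + 71*s - 56)/(s^2 + s - 30)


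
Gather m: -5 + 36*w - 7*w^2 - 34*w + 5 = -7*w^2 + 2*w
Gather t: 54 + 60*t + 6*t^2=6*t^2 + 60*t + 54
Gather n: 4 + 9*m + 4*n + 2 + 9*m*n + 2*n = 9*m + n*(9*m + 6) + 6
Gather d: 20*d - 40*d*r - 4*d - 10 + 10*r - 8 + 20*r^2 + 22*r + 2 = d*(16 - 40*r) + 20*r^2 + 32*r - 16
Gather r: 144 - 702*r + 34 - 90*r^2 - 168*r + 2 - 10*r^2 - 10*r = -100*r^2 - 880*r + 180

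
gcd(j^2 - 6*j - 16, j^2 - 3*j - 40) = j - 8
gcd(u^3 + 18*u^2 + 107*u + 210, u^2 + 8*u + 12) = u + 6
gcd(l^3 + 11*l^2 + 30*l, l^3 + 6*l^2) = l^2 + 6*l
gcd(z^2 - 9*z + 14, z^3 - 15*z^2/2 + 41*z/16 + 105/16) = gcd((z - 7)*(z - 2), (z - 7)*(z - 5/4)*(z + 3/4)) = z - 7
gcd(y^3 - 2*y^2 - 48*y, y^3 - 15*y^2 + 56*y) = y^2 - 8*y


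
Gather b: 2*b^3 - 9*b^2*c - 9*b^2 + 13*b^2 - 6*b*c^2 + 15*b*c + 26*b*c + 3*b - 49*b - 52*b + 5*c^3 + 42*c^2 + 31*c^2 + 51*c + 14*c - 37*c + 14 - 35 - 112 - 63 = 2*b^3 + b^2*(4 - 9*c) + b*(-6*c^2 + 41*c - 98) + 5*c^3 + 73*c^2 + 28*c - 196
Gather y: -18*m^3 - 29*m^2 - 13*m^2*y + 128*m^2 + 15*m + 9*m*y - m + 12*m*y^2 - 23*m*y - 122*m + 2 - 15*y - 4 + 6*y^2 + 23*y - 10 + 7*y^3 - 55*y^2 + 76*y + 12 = -18*m^3 + 99*m^2 - 108*m + 7*y^3 + y^2*(12*m - 49) + y*(-13*m^2 - 14*m + 84)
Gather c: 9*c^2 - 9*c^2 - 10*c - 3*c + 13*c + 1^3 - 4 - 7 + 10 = 0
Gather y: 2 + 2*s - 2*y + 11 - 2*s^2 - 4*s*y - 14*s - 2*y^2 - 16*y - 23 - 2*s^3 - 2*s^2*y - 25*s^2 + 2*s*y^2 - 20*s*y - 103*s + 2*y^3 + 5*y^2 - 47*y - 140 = -2*s^3 - 27*s^2 - 115*s + 2*y^3 + y^2*(2*s + 3) + y*(-2*s^2 - 24*s - 65) - 150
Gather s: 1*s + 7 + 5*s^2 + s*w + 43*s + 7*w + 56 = 5*s^2 + s*(w + 44) + 7*w + 63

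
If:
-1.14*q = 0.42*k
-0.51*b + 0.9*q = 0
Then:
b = 1.76470588235294*q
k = -2.71428571428571*q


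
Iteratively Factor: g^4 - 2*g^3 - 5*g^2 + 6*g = (g + 2)*(g^3 - 4*g^2 + 3*g) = (g - 1)*(g + 2)*(g^2 - 3*g) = (g - 3)*(g - 1)*(g + 2)*(g)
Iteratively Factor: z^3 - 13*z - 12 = (z + 1)*(z^2 - z - 12) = (z + 1)*(z + 3)*(z - 4)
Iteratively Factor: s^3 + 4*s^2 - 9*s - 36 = (s - 3)*(s^2 + 7*s + 12) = (s - 3)*(s + 4)*(s + 3)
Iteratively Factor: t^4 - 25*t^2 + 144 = (t + 4)*(t^3 - 4*t^2 - 9*t + 36) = (t - 4)*(t + 4)*(t^2 - 9) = (t - 4)*(t + 3)*(t + 4)*(t - 3)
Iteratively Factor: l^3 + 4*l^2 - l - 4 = (l + 1)*(l^2 + 3*l - 4) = (l - 1)*(l + 1)*(l + 4)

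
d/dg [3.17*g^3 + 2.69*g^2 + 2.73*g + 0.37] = 9.51*g^2 + 5.38*g + 2.73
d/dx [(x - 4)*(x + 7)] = 2*x + 3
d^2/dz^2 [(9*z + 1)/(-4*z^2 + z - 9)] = 2*(-(8*z - 1)^2*(9*z + 1) + (108*z - 5)*(4*z^2 - z + 9))/(4*z^2 - z + 9)^3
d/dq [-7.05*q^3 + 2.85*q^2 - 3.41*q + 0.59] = -21.15*q^2 + 5.7*q - 3.41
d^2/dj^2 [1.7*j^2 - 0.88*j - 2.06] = 3.40000000000000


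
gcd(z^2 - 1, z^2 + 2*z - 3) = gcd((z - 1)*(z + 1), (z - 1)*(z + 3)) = z - 1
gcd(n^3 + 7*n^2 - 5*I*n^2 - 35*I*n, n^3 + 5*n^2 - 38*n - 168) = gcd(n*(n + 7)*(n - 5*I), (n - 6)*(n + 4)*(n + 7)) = n + 7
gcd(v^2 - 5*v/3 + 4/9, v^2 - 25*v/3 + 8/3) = v - 1/3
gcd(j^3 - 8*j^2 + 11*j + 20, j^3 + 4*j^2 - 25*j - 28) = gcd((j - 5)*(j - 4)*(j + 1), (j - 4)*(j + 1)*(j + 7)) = j^2 - 3*j - 4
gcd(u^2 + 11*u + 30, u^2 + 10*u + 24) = u + 6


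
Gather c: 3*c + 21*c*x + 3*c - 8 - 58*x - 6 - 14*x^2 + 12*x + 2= c*(21*x + 6) - 14*x^2 - 46*x - 12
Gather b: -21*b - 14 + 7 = -21*b - 7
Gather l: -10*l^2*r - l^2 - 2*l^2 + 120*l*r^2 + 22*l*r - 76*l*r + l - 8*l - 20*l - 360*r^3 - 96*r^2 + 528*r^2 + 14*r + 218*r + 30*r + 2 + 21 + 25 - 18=l^2*(-10*r - 3) + l*(120*r^2 - 54*r - 27) - 360*r^3 + 432*r^2 + 262*r + 30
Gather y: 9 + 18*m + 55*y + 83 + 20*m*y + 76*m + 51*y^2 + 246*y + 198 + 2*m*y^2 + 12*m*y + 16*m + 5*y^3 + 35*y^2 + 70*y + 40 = 110*m + 5*y^3 + y^2*(2*m + 86) + y*(32*m + 371) + 330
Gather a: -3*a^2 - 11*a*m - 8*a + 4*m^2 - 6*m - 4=-3*a^2 + a*(-11*m - 8) + 4*m^2 - 6*m - 4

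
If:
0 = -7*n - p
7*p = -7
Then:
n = 1/7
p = -1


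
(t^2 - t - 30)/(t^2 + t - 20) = (t - 6)/(t - 4)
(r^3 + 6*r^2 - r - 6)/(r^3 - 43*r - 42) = (r - 1)/(r - 7)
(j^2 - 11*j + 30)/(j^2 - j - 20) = (j - 6)/(j + 4)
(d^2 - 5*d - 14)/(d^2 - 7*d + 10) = (d^2 - 5*d - 14)/(d^2 - 7*d + 10)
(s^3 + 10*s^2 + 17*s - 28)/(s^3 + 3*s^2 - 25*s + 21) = (s + 4)/(s - 3)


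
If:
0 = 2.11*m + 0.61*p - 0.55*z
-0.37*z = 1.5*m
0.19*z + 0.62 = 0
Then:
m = 0.80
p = -5.73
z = -3.26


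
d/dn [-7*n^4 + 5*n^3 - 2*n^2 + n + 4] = -28*n^3 + 15*n^2 - 4*n + 1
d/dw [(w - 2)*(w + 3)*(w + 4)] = 3*w^2 + 10*w - 2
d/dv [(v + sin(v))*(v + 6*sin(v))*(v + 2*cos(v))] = -(v + sin(v))*(v + 6*sin(v))*(2*sin(v) - 1) + (v + sin(v))*(v + 2*cos(v))*(6*cos(v) + 1) + (v + 6*sin(v))*(v + 2*cos(v))*(cos(v) + 1)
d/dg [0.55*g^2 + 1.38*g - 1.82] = 1.1*g + 1.38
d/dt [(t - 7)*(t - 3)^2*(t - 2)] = 4*t^3 - 45*t^2 + 154*t - 165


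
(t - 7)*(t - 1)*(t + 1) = t^3 - 7*t^2 - t + 7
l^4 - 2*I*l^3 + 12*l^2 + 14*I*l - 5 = (l - 5*I)*(l + I)^3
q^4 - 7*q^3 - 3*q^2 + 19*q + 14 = (q - 7)*(q - 2)*(q + 1)^2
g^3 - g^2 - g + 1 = (g - 1)^2*(g + 1)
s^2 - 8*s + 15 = (s - 5)*(s - 3)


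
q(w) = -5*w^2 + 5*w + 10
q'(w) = 5 - 10*w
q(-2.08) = -22.03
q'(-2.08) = 25.80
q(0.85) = 10.64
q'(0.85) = -3.50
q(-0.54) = 5.84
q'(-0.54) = 10.40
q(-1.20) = -3.20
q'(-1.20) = 17.00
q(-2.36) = -29.65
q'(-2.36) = 28.60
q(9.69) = -411.03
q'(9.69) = -91.90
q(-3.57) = -71.57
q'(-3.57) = 40.70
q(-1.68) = -12.51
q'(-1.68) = 21.80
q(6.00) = -140.00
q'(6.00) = -55.00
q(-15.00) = -1190.00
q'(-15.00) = 155.00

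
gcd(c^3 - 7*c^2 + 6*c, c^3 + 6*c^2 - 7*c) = c^2 - c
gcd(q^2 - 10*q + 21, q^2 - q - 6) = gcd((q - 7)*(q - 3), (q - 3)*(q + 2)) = q - 3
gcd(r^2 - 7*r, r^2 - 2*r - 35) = r - 7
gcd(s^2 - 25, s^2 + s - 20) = s + 5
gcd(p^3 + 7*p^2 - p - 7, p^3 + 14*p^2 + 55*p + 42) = p^2 + 8*p + 7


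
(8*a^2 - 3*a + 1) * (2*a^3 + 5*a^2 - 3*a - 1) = 16*a^5 + 34*a^4 - 37*a^3 + 6*a^2 - 1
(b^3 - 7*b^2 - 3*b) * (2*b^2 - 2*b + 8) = 2*b^5 - 16*b^4 + 16*b^3 - 50*b^2 - 24*b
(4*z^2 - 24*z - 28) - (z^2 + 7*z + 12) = 3*z^2 - 31*z - 40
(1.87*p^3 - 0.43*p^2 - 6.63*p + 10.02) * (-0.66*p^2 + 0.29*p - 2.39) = -1.2342*p^5 + 0.8261*p^4 - 0.2182*p^3 - 7.5082*p^2 + 18.7515*p - 23.9478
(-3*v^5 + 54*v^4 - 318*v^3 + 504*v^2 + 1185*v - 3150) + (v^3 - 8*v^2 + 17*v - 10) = -3*v^5 + 54*v^4 - 317*v^3 + 496*v^2 + 1202*v - 3160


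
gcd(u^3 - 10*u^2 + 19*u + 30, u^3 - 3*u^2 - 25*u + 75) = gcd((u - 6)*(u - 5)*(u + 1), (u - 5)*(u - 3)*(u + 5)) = u - 5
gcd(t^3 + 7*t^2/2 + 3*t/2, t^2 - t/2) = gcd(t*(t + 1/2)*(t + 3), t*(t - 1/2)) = t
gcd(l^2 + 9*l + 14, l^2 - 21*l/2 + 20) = 1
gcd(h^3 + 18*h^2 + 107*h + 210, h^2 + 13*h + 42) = h^2 + 13*h + 42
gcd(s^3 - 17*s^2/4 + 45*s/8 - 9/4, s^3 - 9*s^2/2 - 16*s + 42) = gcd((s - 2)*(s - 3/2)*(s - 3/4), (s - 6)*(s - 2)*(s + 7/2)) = s - 2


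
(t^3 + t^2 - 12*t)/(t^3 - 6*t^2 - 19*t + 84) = t/(t - 7)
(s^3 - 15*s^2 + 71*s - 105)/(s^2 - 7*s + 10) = (s^2 - 10*s + 21)/(s - 2)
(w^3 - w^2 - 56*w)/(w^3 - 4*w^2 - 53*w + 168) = w/(w - 3)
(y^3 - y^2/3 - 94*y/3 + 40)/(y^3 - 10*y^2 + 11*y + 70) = (y^2 + 14*y/3 - 8)/(y^2 - 5*y - 14)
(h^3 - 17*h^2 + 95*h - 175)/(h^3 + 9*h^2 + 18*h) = (h^3 - 17*h^2 + 95*h - 175)/(h*(h^2 + 9*h + 18))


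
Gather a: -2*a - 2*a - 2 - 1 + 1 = -4*a - 2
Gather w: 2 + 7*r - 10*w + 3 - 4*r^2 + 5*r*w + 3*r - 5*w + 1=-4*r^2 + 10*r + w*(5*r - 15) + 6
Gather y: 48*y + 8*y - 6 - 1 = 56*y - 7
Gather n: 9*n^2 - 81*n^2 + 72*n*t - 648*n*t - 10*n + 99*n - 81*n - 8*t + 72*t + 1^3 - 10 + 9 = -72*n^2 + n*(8 - 576*t) + 64*t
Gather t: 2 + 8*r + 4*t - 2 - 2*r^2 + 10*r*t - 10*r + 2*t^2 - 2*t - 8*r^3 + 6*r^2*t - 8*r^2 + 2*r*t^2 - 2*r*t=-8*r^3 - 10*r^2 - 2*r + t^2*(2*r + 2) + t*(6*r^2 + 8*r + 2)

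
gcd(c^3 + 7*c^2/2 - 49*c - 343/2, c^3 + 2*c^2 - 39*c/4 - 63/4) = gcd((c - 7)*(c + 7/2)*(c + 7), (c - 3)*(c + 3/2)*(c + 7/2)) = c + 7/2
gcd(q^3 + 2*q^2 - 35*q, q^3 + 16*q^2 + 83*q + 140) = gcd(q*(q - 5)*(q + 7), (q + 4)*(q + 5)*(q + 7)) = q + 7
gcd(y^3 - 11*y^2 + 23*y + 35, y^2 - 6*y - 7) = y^2 - 6*y - 7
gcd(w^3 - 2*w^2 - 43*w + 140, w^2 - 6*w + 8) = w - 4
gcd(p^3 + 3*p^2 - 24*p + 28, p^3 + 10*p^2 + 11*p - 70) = p^2 + 5*p - 14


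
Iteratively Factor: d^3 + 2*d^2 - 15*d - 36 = (d + 3)*(d^2 - d - 12) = (d + 3)^2*(d - 4)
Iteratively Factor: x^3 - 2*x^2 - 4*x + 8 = (x - 2)*(x^2 - 4) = (x - 2)*(x + 2)*(x - 2)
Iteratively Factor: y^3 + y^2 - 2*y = (y + 2)*(y^2 - y) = (y - 1)*(y + 2)*(y)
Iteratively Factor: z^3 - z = (z)*(z^2 - 1) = z*(z - 1)*(z + 1)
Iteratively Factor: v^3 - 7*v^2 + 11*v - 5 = (v - 1)*(v^2 - 6*v + 5) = (v - 1)^2*(v - 5)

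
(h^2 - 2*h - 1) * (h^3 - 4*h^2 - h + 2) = h^5 - 6*h^4 + 6*h^3 + 8*h^2 - 3*h - 2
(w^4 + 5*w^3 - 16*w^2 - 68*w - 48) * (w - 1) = w^5 + 4*w^4 - 21*w^3 - 52*w^2 + 20*w + 48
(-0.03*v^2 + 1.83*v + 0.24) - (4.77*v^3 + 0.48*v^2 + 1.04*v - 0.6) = -4.77*v^3 - 0.51*v^2 + 0.79*v + 0.84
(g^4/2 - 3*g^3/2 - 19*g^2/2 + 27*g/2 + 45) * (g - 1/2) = g^5/2 - 7*g^4/4 - 35*g^3/4 + 73*g^2/4 + 153*g/4 - 45/2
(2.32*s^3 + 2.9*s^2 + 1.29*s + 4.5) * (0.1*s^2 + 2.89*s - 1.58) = 0.232*s^5 + 6.9948*s^4 + 4.8444*s^3 - 0.403899999999999*s^2 + 10.9668*s - 7.11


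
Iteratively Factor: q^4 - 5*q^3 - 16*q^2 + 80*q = (q - 5)*(q^3 - 16*q) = q*(q - 5)*(q^2 - 16) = q*(q - 5)*(q + 4)*(q - 4)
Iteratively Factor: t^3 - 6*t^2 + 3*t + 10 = (t + 1)*(t^2 - 7*t + 10) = (t - 2)*(t + 1)*(t - 5)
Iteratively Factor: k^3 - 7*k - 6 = (k - 3)*(k^2 + 3*k + 2) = (k - 3)*(k + 1)*(k + 2)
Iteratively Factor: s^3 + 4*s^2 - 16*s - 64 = (s + 4)*(s^2 - 16) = (s - 4)*(s + 4)*(s + 4)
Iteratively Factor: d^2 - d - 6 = (d + 2)*(d - 3)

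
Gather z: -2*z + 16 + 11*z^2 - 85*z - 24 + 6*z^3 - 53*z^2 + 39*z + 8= 6*z^3 - 42*z^2 - 48*z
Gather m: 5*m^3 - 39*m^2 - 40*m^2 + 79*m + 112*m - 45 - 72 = 5*m^3 - 79*m^2 + 191*m - 117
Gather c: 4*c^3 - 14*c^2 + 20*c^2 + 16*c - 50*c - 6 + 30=4*c^3 + 6*c^2 - 34*c + 24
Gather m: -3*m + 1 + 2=3 - 3*m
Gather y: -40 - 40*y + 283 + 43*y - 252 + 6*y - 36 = 9*y - 45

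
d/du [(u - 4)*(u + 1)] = 2*u - 3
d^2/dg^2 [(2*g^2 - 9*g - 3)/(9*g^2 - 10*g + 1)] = 2*(-549*g^3 - 783*g^2 + 1053*g - 361)/(729*g^6 - 2430*g^5 + 2943*g^4 - 1540*g^3 + 327*g^2 - 30*g + 1)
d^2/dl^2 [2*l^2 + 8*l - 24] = 4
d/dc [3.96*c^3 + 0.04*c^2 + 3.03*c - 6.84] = 11.88*c^2 + 0.08*c + 3.03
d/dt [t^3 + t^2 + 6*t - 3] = 3*t^2 + 2*t + 6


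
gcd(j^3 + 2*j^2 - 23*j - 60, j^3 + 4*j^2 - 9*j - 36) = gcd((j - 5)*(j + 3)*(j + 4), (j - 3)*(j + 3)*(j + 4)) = j^2 + 7*j + 12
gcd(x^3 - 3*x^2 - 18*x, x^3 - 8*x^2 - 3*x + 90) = x^2 - 3*x - 18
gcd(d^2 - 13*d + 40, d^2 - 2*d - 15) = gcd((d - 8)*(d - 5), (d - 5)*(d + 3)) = d - 5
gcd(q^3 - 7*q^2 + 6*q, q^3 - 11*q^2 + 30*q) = q^2 - 6*q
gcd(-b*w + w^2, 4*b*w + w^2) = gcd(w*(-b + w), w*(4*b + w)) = w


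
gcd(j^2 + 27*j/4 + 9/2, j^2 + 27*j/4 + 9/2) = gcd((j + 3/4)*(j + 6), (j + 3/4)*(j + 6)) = j^2 + 27*j/4 + 9/2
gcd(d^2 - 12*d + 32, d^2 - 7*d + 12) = d - 4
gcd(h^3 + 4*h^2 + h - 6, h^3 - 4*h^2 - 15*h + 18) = h^2 + 2*h - 3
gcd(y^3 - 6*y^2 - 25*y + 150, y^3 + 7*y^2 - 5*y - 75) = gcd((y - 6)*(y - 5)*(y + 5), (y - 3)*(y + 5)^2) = y + 5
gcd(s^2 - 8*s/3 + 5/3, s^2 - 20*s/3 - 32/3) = 1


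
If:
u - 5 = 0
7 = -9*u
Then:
No Solution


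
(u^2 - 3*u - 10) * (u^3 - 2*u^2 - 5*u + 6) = u^5 - 5*u^4 - 9*u^3 + 41*u^2 + 32*u - 60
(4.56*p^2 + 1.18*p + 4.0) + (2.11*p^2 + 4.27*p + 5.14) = 6.67*p^2 + 5.45*p + 9.14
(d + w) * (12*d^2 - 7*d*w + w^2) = 12*d^3 + 5*d^2*w - 6*d*w^2 + w^3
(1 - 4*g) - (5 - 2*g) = -2*g - 4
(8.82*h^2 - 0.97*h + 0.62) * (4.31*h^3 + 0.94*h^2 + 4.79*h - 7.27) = 38.0142*h^5 + 4.1101*h^4 + 44.0082*h^3 - 68.1849*h^2 + 10.0217*h - 4.5074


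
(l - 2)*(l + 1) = l^2 - l - 2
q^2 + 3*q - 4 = (q - 1)*(q + 4)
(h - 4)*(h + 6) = h^2 + 2*h - 24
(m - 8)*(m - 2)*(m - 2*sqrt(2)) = m^3 - 10*m^2 - 2*sqrt(2)*m^2 + 16*m + 20*sqrt(2)*m - 32*sqrt(2)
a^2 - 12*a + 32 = (a - 8)*(a - 4)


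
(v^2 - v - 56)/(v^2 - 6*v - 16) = (v + 7)/(v + 2)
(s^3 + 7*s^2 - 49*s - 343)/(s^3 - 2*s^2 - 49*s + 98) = (s + 7)/(s - 2)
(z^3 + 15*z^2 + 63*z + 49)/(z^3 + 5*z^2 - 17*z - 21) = (z + 7)/(z - 3)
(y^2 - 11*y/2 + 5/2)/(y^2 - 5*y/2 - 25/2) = (2*y - 1)/(2*y + 5)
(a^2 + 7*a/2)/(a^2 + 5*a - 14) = a*(2*a + 7)/(2*(a^2 + 5*a - 14))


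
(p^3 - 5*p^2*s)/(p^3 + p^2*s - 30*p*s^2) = p/(p + 6*s)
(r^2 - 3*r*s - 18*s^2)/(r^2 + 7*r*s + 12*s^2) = (r - 6*s)/(r + 4*s)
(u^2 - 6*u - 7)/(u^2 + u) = (u - 7)/u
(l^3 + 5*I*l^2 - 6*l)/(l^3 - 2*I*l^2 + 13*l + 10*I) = l*(l + 3*I)/(l^2 - 4*I*l + 5)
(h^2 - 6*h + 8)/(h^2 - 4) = (h - 4)/(h + 2)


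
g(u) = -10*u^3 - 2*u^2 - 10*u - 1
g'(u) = -30*u^2 - 4*u - 10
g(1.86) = -90.87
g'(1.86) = -121.23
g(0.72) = -12.97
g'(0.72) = -28.43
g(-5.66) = 1804.74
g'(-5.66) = -948.43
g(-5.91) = 2052.49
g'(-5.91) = -1034.20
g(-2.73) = 214.86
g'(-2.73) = -222.67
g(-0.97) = 15.94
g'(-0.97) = -34.35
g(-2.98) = 275.68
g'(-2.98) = -264.49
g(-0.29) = 1.98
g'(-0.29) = -11.36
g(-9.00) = 7217.00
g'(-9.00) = -2404.00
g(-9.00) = 7217.00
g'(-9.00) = -2404.00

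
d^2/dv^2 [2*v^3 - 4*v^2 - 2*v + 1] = 12*v - 8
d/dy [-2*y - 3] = -2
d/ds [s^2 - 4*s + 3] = 2*s - 4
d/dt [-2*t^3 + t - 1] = 1 - 6*t^2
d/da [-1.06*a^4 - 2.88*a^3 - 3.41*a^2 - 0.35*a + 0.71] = -4.24*a^3 - 8.64*a^2 - 6.82*a - 0.35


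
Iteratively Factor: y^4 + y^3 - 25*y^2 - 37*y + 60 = (y + 4)*(y^3 - 3*y^2 - 13*y + 15) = (y - 5)*(y + 4)*(y^2 + 2*y - 3) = (y - 5)*(y + 3)*(y + 4)*(y - 1)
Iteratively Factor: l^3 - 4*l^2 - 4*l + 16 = (l + 2)*(l^2 - 6*l + 8) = (l - 4)*(l + 2)*(l - 2)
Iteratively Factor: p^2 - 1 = (p - 1)*(p + 1)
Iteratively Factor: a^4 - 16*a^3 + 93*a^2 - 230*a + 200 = (a - 4)*(a^3 - 12*a^2 + 45*a - 50) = (a - 5)*(a - 4)*(a^2 - 7*a + 10) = (a - 5)^2*(a - 4)*(a - 2)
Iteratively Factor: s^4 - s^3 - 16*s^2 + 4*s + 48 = (s + 3)*(s^3 - 4*s^2 - 4*s + 16) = (s - 2)*(s + 3)*(s^2 - 2*s - 8) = (s - 4)*(s - 2)*(s + 3)*(s + 2)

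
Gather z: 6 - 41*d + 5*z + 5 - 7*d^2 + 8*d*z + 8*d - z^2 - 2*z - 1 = -7*d^2 - 33*d - z^2 + z*(8*d + 3) + 10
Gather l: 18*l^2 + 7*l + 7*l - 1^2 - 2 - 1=18*l^2 + 14*l - 4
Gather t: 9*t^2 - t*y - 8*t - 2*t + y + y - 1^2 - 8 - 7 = 9*t^2 + t*(-y - 10) + 2*y - 16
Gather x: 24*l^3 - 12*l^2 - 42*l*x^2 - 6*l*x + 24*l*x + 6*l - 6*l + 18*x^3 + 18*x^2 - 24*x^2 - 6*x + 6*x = 24*l^3 - 12*l^2 + 18*l*x + 18*x^3 + x^2*(-42*l - 6)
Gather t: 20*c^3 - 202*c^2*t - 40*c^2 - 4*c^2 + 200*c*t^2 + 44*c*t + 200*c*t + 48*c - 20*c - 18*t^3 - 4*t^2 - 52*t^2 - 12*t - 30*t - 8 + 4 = 20*c^3 - 44*c^2 + 28*c - 18*t^3 + t^2*(200*c - 56) + t*(-202*c^2 + 244*c - 42) - 4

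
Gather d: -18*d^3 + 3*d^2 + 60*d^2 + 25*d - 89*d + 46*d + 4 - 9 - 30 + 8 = -18*d^3 + 63*d^2 - 18*d - 27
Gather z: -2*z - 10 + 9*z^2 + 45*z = 9*z^2 + 43*z - 10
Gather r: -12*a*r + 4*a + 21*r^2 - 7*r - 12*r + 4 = 4*a + 21*r^2 + r*(-12*a - 19) + 4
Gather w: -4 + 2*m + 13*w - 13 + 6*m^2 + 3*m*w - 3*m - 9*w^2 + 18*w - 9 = 6*m^2 - m - 9*w^2 + w*(3*m + 31) - 26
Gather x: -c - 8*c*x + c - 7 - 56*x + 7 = x*(-8*c - 56)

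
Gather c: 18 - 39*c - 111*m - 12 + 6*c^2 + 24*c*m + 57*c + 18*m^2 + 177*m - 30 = 6*c^2 + c*(24*m + 18) + 18*m^2 + 66*m - 24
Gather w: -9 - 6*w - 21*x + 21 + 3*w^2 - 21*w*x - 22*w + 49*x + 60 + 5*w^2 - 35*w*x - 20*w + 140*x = 8*w^2 + w*(-56*x - 48) + 168*x + 72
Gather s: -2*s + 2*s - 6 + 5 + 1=0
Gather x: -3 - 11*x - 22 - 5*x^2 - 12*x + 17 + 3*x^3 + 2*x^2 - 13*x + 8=3*x^3 - 3*x^2 - 36*x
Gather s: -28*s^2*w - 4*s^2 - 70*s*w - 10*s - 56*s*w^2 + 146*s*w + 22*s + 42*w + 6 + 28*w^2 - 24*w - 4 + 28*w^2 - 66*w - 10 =s^2*(-28*w - 4) + s*(-56*w^2 + 76*w + 12) + 56*w^2 - 48*w - 8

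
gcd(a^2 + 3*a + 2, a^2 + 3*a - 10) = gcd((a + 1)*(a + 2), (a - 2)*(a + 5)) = 1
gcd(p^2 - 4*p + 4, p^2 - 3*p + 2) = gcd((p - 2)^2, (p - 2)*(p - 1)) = p - 2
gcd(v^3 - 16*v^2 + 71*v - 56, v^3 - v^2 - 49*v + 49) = v^2 - 8*v + 7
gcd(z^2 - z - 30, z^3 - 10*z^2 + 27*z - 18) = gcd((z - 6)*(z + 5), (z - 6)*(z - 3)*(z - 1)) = z - 6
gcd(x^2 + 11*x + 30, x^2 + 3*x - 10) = x + 5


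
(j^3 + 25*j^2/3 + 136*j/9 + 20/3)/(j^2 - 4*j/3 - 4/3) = (j^2 + 23*j/3 + 10)/(j - 2)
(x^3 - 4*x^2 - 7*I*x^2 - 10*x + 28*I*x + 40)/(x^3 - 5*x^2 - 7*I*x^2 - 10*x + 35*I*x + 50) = (x - 4)/(x - 5)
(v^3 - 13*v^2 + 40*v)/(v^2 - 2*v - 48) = v*(v - 5)/(v + 6)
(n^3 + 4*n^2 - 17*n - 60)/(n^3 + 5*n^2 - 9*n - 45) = (n - 4)/(n - 3)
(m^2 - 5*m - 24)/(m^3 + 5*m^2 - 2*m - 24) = (m - 8)/(m^2 + 2*m - 8)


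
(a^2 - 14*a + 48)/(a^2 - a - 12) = (-a^2 + 14*a - 48)/(-a^2 + a + 12)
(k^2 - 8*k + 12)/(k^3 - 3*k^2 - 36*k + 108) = (k - 2)/(k^2 + 3*k - 18)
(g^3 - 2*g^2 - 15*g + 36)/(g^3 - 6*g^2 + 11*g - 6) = (g^2 + g - 12)/(g^2 - 3*g + 2)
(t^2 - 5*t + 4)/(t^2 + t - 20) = (t - 1)/(t + 5)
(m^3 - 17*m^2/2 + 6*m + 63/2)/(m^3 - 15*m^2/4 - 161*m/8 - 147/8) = 4*(m - 3)/(4*m + 7)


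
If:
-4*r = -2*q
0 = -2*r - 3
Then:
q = -3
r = -3/2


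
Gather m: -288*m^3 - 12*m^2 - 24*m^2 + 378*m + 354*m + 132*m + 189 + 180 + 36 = -288*m^3 - 36*m^2 + 864*m + 405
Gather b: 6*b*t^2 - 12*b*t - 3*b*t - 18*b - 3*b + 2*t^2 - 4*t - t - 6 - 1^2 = b*(6*t^2 - 15*t - 21) + 2*t^2 - 5*t - 7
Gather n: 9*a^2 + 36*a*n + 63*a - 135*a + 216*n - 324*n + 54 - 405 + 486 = 9*a^2 - 72*a + n*(36*a - 108) + 135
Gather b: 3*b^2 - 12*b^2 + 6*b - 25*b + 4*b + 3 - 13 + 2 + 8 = -9*b^2 - 15*b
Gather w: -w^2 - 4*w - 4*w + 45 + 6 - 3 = -w^2 - 8*w + 48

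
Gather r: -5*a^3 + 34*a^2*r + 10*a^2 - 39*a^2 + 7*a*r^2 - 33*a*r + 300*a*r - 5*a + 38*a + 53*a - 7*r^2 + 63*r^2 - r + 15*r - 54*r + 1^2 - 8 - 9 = -5*a^3 - 29*a^2 + 86*a + r^2*(7*a + 56) + r*(34*a^2 + 267*a - 40) - 16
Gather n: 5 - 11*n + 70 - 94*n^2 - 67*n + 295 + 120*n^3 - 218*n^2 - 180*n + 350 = 120*n^3 - 312*n^2 - 258*n + 720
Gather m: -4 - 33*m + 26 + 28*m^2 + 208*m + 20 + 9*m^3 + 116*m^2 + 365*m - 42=9*m^3 + 144*m^2 + 540*m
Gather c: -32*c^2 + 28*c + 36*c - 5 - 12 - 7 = -32*c^2 + 64*c - 24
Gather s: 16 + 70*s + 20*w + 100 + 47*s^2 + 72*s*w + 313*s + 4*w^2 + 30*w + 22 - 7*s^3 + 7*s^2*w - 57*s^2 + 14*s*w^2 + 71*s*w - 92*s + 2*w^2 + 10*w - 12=-7*s^3 + s^2*(7*w - 10) + s*(14*w^2 + 143*w + 291) + 6*w^2 + 60*w + 126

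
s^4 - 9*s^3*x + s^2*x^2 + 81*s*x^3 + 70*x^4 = (s - 7*x)*(s - 5*x)*(s + x)*(s + 2*x)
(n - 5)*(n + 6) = n^2 + n - 30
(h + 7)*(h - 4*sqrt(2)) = h^2 - 4*sqrt(2)*h + 7*h - 28*sqrt(2)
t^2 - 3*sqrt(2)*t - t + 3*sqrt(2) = (t - 1)*(t - 3*sqrt(2))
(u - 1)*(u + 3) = u^2 + 2*u - 3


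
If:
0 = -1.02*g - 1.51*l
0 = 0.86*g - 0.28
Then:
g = 0.33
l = -0.22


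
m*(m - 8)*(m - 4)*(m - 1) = m^4 - 13*m^3 + 44*m^2 - 32*m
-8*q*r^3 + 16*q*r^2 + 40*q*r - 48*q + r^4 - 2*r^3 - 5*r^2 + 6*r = (-8*q + r)*(r - 3)*(r - 1)*(r + 2)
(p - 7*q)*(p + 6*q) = p^2 - p*q - 42*q^2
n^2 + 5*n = n*(n + 5)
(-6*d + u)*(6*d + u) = -36*d^2 + u^2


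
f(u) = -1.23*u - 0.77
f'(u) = -1.23000000000000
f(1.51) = -2.63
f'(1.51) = -1.23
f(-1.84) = 1.49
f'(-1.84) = -1.23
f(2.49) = -3.83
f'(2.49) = -1.23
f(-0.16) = -0.57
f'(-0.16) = -1.23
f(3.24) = -4.76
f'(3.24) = -1.23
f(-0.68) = 0.07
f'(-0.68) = -1.23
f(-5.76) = 6.31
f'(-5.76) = -1.23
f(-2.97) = 2.88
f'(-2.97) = -1.23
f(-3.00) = 2.92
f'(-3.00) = -1.23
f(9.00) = -11.84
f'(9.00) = -1.23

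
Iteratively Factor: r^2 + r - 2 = (r + 2)*(r - 1)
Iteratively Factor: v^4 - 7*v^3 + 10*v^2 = (v)*(v^3 - 7*v^2 + 10*v) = v*(v - 2)*(v^2 - 5*v) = v*(v - 5)*(v - 2)*(v)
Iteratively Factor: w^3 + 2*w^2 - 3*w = (w + 3)*(w^2 - w) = (w - 1)*(w + 3)*(w)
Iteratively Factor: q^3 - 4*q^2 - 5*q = (q)*(q^2 - 4*q - 5) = q*(q - 5)*(q + 1)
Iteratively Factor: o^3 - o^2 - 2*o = (o + 1)*(o^2 - 2*o) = o*(o + 1)*(o - 2)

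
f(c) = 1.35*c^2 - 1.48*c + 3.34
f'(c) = 2.7*c - 1.48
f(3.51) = 14.78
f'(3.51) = 8.00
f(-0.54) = 4.53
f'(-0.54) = -2.94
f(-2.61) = 16.40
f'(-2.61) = -8.53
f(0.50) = 2.94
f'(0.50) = -0.13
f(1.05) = 3.27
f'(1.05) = 1.36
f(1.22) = 3.54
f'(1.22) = 1.81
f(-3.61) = 26.28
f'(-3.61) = -11.23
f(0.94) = 3.14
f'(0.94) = 1.06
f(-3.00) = 19.93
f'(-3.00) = -9.58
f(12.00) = 179.98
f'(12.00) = 30.92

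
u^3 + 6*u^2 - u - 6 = (u - 1)*(u + 1)*(u + 6)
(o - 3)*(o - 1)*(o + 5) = o^3 + o^2 - 17*o + 15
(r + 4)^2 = r^2 + 8*r + 16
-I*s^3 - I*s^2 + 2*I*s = s*(s + 2)*(-I*s + I)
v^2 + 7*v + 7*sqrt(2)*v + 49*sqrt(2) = (v + 7)*(v + 7*sqrt(2))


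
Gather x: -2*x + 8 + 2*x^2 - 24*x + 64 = 2*x^2 - 26*x + 72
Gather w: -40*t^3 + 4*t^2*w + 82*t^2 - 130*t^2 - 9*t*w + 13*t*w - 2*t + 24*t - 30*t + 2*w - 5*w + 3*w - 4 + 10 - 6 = -40*t^3 - 48*t^2 - 8*t + w*(4*t^2 + 4*t)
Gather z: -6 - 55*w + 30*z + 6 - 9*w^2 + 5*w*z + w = -9*w^2 - 54*w + z*(5*w + 30)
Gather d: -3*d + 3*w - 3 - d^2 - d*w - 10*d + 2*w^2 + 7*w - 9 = -d^2 + d*(-w - 13) + 2*w^2 + 10*w - 12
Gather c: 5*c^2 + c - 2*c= 5*c^2 - c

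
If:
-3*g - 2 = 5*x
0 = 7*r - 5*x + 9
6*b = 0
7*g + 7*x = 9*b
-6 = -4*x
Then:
No Solution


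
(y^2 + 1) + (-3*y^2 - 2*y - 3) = -2*y^2 - 2*y - 2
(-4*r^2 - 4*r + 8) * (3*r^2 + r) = -12*r^4 - 16*r^3 + 20*r^2 + 8*r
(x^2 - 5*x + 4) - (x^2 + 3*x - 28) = 32 - 8*x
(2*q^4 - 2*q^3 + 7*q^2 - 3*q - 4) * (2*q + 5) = 4*q^5 + 6*q^4 + 4*q^3 + 29*q^2 - 23*q - 20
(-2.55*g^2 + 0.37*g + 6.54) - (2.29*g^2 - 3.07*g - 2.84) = -4.84*g^2 + 3.44*g + 9.38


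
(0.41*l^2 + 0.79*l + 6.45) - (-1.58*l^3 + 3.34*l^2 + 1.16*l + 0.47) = 1.58*l^3 - 2.93*l^2 - 0.37*l + 5.98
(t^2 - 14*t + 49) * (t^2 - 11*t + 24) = t^4 - 25*t^3 + 227*t^2 - 875*t + 1176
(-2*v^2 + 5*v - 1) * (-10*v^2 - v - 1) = 20*v^4 - 48*v^3 + 7*v^2 - 4*v + 1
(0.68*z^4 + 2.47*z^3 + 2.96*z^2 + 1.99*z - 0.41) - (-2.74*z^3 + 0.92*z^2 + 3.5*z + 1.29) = 0.68*z^4 + 5.21*z^3 + 2.04*z^2 - 1.51*z - 1.7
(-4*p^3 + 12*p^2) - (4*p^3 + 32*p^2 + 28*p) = -8*p^3 - 20*p^2 - 28*p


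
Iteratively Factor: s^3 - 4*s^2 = (s)*(s^2 - 4*s) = s^2*(s - 4)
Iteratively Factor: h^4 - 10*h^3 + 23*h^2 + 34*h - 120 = (h + 2)*(h^3 - 12*h^2 + 47*h - 60) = (h - 3)*(h + 2)*(h^2 - 9*h + 20) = (h - 4)*(h - 3)*(h + 2)*(h - 5)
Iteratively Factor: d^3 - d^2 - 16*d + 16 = (d + 4)*(d^2 - 5*d + 4) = (d - 4)*(d + 4)*(d - 1)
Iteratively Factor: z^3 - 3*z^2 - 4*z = (z)*(z^2 - 3*z - 4) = z*(z - 4)*(z + 1)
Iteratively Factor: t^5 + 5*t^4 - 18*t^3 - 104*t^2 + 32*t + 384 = (t + 4)*(t^4 + t^3 - 22*t^2 - 16*t + 96) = (t + 3)*(t + 4)*(t^3 - 2*t^2 - 16*t + 32) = (t - 2)*(t + 3)*(t + 4)*(t^2 - 16) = (t - 4)*(t - 2)*(t + 3)*(t + 4)*(t + 4)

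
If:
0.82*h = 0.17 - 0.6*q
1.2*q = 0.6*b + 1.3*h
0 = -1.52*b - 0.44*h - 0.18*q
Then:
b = -0.05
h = 0.13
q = 0.11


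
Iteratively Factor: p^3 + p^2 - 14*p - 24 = (p - 4)*(p^2 + 5*p + 6) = (p - 4)*(p + 2)*(p + 3)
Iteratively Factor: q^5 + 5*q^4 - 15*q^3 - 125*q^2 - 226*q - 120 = (q - 5)*(q^4 + 10*q^3 + 35*q^2 + 50*q + 24) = (q - 5)*(q + 2)*(q^3 + 8*q^2 + 19*q + 12) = (q - 5)*(q + 2)*(q + 4)*(q^2 + 4*q + 3) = (q - 5)*(q + 1)*(q + 2)*(q + 4)*(q + 3)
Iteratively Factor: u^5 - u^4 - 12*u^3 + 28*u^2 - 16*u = (u)*(u^4 - u^3 - 12*u^2 + 28*u - 16) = u*(u - 2)*(u^3 + u^2 - 10*u + 8) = u*(u - 2)*(u - 1)*(u^2 + 2*u - 8) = u*(u - 2)^2*(u - 1)*(u + 4)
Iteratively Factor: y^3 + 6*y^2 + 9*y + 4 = (y + 1)*(y^2 + 5*y + 4) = (y + 1)^2*(y + 4)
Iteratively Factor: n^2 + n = (n)*(n + 1)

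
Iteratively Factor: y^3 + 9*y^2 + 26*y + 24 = (y + 4)*(y^2 + 5*y + 6) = (y + 3)*(y + 4)*(y + 2)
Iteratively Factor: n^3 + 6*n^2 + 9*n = (n + 3)*(n^2 + 3*n) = n*(n + 3)*(n + 3)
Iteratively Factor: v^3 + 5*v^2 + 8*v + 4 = (v + 2)*(v^2 + 3*v + 2) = (v + 2)^2*(v + 1)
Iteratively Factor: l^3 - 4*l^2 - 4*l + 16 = (l - 4)*(l^2 - 4) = (l - 4)*(l + 2)*(l - 2)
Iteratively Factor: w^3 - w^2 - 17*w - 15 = (w + 1)*(w^2 - 2*w - 15) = (w + 1)*(w + 3)*(w - 5)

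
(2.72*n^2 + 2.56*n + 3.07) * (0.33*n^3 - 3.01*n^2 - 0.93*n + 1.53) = 0.8976*n^5 - 7.3424*n^4 - 9.2221*n^3 - 7.4599*n^2 + 1.0617*n + 4.6971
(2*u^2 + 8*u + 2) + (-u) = 2*u^2 + 7*u + 2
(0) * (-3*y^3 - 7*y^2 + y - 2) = 0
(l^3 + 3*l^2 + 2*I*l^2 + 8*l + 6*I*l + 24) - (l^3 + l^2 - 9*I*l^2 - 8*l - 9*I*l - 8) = 2*l^2 + 11*I*l^2 + 16*l + 15*I*l + 32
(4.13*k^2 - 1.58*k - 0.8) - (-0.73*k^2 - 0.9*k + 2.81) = 4.86*k^2 - 0.68*k - 3.61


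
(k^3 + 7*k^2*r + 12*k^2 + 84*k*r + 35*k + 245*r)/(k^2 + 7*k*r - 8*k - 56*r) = (k^2 + 12*k + 35)/(k - 8)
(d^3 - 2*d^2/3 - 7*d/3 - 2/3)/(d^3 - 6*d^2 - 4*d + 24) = (3*d^2 + 4*d + 1)/(3*(d^2 - 4*d - 12))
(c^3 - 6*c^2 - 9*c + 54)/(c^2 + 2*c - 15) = (c^2 - 3*c - 18)/(c + 5)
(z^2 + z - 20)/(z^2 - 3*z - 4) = (z + 5)/(z + 1)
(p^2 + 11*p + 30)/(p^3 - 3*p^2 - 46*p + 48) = (p + 5)/(p^2 - 9*p + 8)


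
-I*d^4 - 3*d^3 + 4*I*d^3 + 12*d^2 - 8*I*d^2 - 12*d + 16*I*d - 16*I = (d - 2)^2*(d - 4*I)*(-I*d + 1)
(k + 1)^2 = k^2 + 2*k + 1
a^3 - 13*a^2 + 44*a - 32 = (a - 8)*(a - 4)*(a - 1)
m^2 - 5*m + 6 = (m - 3)*(m - 2)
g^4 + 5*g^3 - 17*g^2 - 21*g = g*(g - 3)*(g + 1)*(g + 7)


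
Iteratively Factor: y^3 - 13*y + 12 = (y + 4)*(y^2 - 4*y + 3) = (y - 1)*(y + 4)*(y - 3)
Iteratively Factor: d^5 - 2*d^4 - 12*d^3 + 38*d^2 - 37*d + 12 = (d + 4)*(d^4 - 6*d^3 + 12*d^2 - 10*d + 3) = (d - 3)*(d + 4)*(d^3 - 3*d^2 + 3*d - 1) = (d - 3)*(d - 1)*(d + 4)*(d^2 - 2*d + 1) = (d - 3)*(d - 1)^2*(d + 4)*(d - 1)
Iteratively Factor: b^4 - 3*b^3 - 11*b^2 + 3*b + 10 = (b + 1)*(b^3 - 4*b^2 - 7*b + 10) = (b - 5)*(b + 1)*(b^2 + b - 2) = (b - 5)*(b + 1)*(b + 2)*(b - 1)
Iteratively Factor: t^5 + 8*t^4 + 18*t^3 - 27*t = (t + 3)*(t^4 + 5*t^3 + 3*t^2 - 9*t) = (t - 1)*(t + 3)*(t^3 + 6*t^2 + 9*t) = t*(t - 1)*(t + 3)*(t^2 + 6*t + 9) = t*(t - 1)*(t + 3)^2*(t + 3)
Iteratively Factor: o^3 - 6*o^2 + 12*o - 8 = (o - 2)*(o^2 - 4*o + 4) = (o - 2)^2*(o - 2)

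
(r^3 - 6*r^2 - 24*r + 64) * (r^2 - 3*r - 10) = r^5 - 9*r^4 - 16*r^3 + 196*r^2 + 48*r - 640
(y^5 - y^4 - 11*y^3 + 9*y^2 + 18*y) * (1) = y^5 - y^4 - 11*y^3 + 9*y^2 + 18*y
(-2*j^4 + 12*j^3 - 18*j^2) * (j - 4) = -2*j^5 + 20*j^4 - 66*j^3 + 72*j^2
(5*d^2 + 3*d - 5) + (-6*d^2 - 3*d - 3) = -d^2 - 8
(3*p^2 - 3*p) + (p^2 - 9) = 4*p^2 - 3*p - 9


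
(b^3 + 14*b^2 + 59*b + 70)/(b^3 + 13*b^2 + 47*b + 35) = (b + 2)/(b + 1)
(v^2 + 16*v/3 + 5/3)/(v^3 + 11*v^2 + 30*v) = (v + 1/3)/(v*(v + 6))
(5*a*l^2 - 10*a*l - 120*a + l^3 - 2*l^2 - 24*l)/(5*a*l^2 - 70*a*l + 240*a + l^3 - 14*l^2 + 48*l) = (l + 4)/(l - 8)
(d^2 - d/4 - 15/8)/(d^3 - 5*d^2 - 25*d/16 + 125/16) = 2*(2*d - 3)/(4*d^2 - 25*d + 25)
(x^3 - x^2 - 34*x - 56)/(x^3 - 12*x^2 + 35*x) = (x^2 + 6*x + 8)/(x*(x - 5))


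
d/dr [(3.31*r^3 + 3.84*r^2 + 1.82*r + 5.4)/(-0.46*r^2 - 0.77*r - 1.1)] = (-1.5226*r^4 - 5.0974*r^3 - 13.0426*r^2 - 3.48*r + 2.156)/(0.2116*r^4 + 0.7084*r^3 + 1.6049*r^2 + 1.694*r + 1.21)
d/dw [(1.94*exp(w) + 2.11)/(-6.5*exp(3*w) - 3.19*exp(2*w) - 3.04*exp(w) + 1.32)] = (25.22*exp(3*w) + 47.3336*exp(2*w) + 13.4618*exp(w) + 8.9752)*exp(w)/(42.25*exp(6*w) + 41.47*exp(5*w) + 49.6961*exp(4*w) + 2.2352*exp(3*w) + 0.82*exp(2*w) - 8.0256*exp(w) + 1.7424)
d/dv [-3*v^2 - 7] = -6*v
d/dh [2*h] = 2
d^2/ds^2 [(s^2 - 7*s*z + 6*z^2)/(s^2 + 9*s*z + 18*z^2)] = 8*z*(-4*s^3 - 9*s^2*z + 135*s*z^2 + 459*z^3)/(s^6 + 27*s^5*z + 297*s^4*z^2 + 1701*s^3*z^3 + 5346*s^2*z^4 + 8748*s*z^5 + 5832*z^6)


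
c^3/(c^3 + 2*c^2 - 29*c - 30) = c^3/(c^3 + 2*c^2 - 29*c - 30)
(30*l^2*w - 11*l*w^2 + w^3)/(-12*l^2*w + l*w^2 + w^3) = (30*l^2 - 11*l*w + w^2)/(-12*l^2 + l*w + w^2)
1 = 1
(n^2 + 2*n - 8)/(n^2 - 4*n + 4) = (n + 4)/(n - 2)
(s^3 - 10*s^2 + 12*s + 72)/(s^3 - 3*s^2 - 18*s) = (s^2 - 4*s - 12)/(s*(s + 3))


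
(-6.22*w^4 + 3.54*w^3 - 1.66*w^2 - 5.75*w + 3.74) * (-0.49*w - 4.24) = 3.0478*w^5 + 24.6382*w^4 - 14.1962*w^3 + 9.8559*w^2 + 22.5474*w - 15.8576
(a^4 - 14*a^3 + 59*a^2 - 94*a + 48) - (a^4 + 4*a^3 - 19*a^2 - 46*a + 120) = -18*a^3 + 78*a^2 - 48*a - 72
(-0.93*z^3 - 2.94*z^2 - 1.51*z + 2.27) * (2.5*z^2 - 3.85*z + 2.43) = -2.325*z^5 - 3.7695*z^4 + 5.2841*z^3 + 4.3443*z^2 - 12.4088*z + 5.5161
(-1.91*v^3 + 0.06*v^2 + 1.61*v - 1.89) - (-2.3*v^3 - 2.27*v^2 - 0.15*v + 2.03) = 0.39*v^3 + 2.33*v^2 + 1.76*v - 3.92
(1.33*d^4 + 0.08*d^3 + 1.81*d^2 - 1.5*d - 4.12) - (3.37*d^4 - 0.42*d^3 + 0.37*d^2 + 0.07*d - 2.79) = -2.04*d^4 + 0.5*d^3 + 1.44*d^2 - 1.57*d - 1.33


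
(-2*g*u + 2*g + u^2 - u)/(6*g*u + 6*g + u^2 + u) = (-2*g*u + 2*g + u^2 - u)/(6*g*u + 6*g + u^2 + u)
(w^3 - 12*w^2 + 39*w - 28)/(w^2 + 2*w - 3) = (w^2 - 11*w + 28)/(w + 3)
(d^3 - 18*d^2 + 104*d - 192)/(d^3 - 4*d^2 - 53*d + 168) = (d^2 - 10*d + 24)/(d^2 + 4*d - 21)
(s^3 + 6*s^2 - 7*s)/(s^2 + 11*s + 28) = s*(s - 1)/(s + 4)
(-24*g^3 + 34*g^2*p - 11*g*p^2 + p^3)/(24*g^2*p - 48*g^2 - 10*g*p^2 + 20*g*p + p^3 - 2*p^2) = (-g + p)/(p - 2)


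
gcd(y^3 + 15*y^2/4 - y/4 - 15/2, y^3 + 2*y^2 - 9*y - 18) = y^2 + 5*y + 6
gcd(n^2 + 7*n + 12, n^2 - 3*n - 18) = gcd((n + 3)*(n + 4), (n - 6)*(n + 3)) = n + 3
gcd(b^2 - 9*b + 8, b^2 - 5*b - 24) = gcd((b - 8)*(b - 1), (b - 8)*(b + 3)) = b - 8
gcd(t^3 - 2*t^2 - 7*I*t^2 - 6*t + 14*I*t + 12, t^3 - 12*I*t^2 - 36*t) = t - 6*I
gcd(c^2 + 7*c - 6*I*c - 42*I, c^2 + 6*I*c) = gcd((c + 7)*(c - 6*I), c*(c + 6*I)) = 1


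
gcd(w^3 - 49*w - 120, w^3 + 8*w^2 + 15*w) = w^2 + 8*w + 15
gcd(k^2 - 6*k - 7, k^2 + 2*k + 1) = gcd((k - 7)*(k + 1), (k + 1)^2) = k + 1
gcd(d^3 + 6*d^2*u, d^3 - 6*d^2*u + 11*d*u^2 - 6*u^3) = 1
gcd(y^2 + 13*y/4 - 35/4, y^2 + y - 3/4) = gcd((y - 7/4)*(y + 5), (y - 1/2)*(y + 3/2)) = 1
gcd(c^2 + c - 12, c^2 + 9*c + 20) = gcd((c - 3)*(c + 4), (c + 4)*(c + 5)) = c + 4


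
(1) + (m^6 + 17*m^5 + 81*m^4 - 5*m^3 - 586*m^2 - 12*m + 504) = m^6 + 17*m^5 + 81*m^4 - 5*m^3 - 586*m^2 - 12*m + 505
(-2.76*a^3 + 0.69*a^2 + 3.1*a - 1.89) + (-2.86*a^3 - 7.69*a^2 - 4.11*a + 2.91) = -5.62*a^3 - 7.0*a^2 - 1.01*a + 1.02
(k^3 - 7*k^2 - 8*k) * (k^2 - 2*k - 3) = k^5 - 9*k^4 + 3*k^3 + 37*k^2 + 24*k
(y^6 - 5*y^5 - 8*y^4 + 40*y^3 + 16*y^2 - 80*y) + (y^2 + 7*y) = y^6 - 5*y^5 - 8*y^4 + 40*y^3 + 17*y^2 - 73*y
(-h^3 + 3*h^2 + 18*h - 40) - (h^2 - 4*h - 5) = -h^3 + 2*h^2 + 22*h - 35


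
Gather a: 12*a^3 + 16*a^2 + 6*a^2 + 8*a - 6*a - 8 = 12*a^3 + 22*a^2 + 2*a - 8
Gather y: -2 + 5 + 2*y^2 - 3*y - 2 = 2*y^2 - 3*y + 1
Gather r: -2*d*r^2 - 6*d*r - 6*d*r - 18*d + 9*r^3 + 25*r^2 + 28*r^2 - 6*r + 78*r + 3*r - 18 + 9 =-18*d + 9*r^3 + r^2*(53 - 2*d) + r*(75 - 12*d) - 9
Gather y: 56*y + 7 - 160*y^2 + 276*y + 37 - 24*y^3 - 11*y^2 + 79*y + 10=-24*y^3 - 171*y^2 + 411*y + 54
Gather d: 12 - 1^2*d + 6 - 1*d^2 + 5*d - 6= -d^2 + 4*d + 12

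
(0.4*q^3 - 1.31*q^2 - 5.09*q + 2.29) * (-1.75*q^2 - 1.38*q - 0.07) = -0.7*q^5 + 1.7405*q^4 + 10.6873*q^3 + 3.1084*q^2 - 2.8039*q - 0.1603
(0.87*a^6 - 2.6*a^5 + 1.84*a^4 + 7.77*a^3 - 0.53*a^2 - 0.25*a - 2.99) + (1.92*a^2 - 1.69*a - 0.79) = 0.87*a^6 - 2.6*a^5 + 1.84*a^4 + 7.77*a^3 + 1.39*a^2 - 1.94*a - 3.78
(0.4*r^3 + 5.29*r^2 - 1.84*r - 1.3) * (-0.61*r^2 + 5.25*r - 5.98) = -0.244*r^5 - 1.1269*r^4 + 26.5029*r^3 - 40.5012*r^2 + 4.1782*r + 7.774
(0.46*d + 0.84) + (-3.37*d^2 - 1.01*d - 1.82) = -3.37*d^2 - 0.55*d - 0.98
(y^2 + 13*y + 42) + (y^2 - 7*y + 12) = 2*y^2 + 6*y + 54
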